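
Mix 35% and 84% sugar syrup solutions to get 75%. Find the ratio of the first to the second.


Let x parts of 35% mix with y parts of 84%.
35x + 84y = 75(x + y)
35x + 84y = 75x + 75y
x(35 - 75) = y(75 - 84)
x/y = (84 - 75)/(75 - 35) = 9/40
Simplify: 9:40
= 9:40

9:40


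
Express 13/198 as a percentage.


Percentage = (part / whole) × 100
= (13 / 198) × 100
≈ 6.57%

6.57%


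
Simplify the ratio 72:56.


GCD(72, 56) = 8
72/8 : 56/8
= 9:7

9:7


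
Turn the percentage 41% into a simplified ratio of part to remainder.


41% means 41 parts out of 100; remainder = 59
Part : remainder = 41:59
GCD = 1
= 41:59

41:59


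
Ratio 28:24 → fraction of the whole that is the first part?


Total parts = 28 + 24 = 52
First part: 28/52 = 7/13
= 7/13

7/13


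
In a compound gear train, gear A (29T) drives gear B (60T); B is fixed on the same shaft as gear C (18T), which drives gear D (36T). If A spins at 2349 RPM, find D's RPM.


Stage 1: RPM_B = RPM_A × t_A/t_B = 2349 × 29/60 = 68121/60 = 1135.35
B and C share a shaft → RPM_C = RPM_B
Stage 2: RPM_D = RPM_C × t_C/t_D = RPM_A × (t_A×t_C)/(t_B×t_D)
Overall ratio = (29×18)/(60×36) = 522/2160
RPM_D = 2349 × 522/2160 = 1226178/2160
≈ 567.68 RPM

567.68 RPM


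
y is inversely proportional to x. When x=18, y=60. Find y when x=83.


Inverse proportion: x × y = constant
k = 18 × 60 = 1080
y₂ = k / 83 = 1080 / 83
= 13.01

13.01


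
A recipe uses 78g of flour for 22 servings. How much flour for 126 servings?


Direct proportion: y/x = constant
k = 78/22 ≈ 3.5455
y₂ = k × 126 = 78 × 126 / 22 = 9828/22
≈ 446.73

446.73


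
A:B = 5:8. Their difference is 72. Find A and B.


Let A = 5k, B = 8k.
8k - 5k = 72
3k = 72 → k = 72/3 = 24
A = 5×24 = 120, B = 8×24 = 192
= A = 120, B = 192

A = 120, B = 192


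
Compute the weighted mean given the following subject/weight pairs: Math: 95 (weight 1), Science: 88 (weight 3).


Numerator = 95×1 + 88×3
= 95 + 264
= 359
Total weight = 4
Weighted avg = 359/4
= 89.75

89.75


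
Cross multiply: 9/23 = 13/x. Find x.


Cross multiply: 9 × x = 23 × 13
9x = 299
x = 299 / 9
= 33.22

33.22


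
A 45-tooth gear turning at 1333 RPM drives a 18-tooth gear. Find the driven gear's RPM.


Gear ratio = 45:18 = 5:2
RPM_B = RPM_A × (teeth_A / teeth_B)
= 1333 × (45/18)
= 3332.5 RPM

3332.5 RPM


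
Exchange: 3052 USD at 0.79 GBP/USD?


Amount × rate = 3052 × 0.79
= 2411.08 GBP

2411.08 GBP


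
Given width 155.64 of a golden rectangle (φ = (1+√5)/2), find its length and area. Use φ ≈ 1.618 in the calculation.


φ = (1 + √5) / 2 ≈ 1.618
Length = width × φ = 155.64 × 1.618 = 251.82552
≈ 251.83
Area = width × length = 155.64 × 251.82552 = 39194.1239328 ≈ 39194.12
= Length: 251.83, Area: 39194.12

Length: 251.83, Area: 39194.12


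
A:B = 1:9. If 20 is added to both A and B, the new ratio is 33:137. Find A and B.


Let A = 1k, B = 9k.
(1k + 20) / (9k + 20) = 33/137
Cross-multiply: 137(1k + 20) = 33(9k + 20)
137k + 2740 = 297k + 660
137k - 297k = 660 - 2740
-160k = -2080
k = -2080/-160 = 13
A = 1×13 = 13, B = 9×13 = 117
= A = 13, B = 117

A = 13, B = 117


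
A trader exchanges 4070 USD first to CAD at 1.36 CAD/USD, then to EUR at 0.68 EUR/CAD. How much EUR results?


Step 1: 4070 USD × 1.36 = 5535.20 CAD
Step 2: 5535.20 CAD × 0.68 = 3763.94 EUR
Implied rate USD→EUR = 1.36 × 0.68 = 0.9248
= 3763.94 EUR

3763.94 EUR


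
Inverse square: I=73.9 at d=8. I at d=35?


I₁d₁² = I₂d₂²
I₂ = I₁ × (d₁/d₂)²
= 73.9 × (8/35)²
= 73.9 × 64/1225
= 4729.6/1225
≈ 3.8609

3.8609


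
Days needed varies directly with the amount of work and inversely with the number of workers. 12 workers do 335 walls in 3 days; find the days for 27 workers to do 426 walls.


Days ∝ work / workers, so d₂ = d₁ × (m₁/m₂) × (w₂/w₁)
Workers factor (inverse): 12/27 ≈ 0.4444
Work factor (direct): 426/335 ≈ 1.2716
d₂ = 3 × 12/27 × 426/335 = (3 × 12 × 426) / (27 × 335) = 15336/9045
≈ 1.70 days

1.70 days


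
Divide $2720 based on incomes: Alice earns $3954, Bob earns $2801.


Total income = 3954 + 2801 = $6755
Alice: $2720 × 3954/6755 = $1592.14
Bob: $2720 × 2801/6755 = $1127.86
= Alice: $1592.14, Bob: $1127.86

Alice: $1592.14, Bob: $1127.86


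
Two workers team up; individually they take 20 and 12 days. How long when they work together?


Rate of A = 1/20 per day
Rate of B = 1/12 per day
Combined rate = 1/20 + 1/12 = 32/240 ≈ 0.1333 per day
Days = 1 / combined rate = 240/32
= 7.50 days

7.50 days


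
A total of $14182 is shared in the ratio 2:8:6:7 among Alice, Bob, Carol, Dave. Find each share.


Total parts = 2 + 8 + 6 + 7 = 23
Alice: 14182 × 2/23 = 1233.22
Bob: 14182 × 8/23 = 4932.87
Carol: 14182 × 6/23 = 3699.65
Dave: 14182 × 7/23 = 4316.26
= Alice: $1233.22, Bob: $4932.87, Carol: $3699.65, Dave: $4316.26

Alice: $1233.22, Bob: $4932.87, Carol: $3699.65, Dave: $4316.26


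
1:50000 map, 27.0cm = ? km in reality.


Real distance = map distance × scale
= 27.0cm × 50000
= 1350000 cm = 13500.0 m
= 13.500 km

13.500 km


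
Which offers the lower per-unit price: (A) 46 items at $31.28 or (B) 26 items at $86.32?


Deal A: $31.28/46 = $0.6800/unit
Deal B: $86.32/26 = $3.3200/unit
A is cheaper per unit
= Deal A

Deal A


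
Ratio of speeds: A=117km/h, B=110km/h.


Ratio = 117:110
GCD = 1
Simplified = 117:110
Time ratio (same distance) = 110:117
Speed ratio = 117:110

117:110


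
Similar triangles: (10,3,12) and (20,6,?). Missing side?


Scale factor = 20/10 = 2
Missing side = 12 × 2
= 24.0

24.0


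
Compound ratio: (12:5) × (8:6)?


Compound ratio = (12×8) : (5×6)
= 96:30
GCD = 6
= 16:5

16:5


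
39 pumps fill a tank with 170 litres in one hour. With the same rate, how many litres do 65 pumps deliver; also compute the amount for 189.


Direct proportion: y/x = constant
k = 170/39 ≈ 4.3590
y at x=65: k × 65 = 170 × 65 / 39 = 11050/39 ≈ 283.33
y at x=189: k × 189 = 170 × 189 / 39 = 32130/39 ≈ 823.85
= 283.33 and 823.85

283.33 and 823.85


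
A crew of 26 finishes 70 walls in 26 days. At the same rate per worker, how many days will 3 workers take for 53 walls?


Days ∝ work / workers, so d₂ = d₁ × (m₁/m₂) × (w₂/w₁)
Workers factor (inverse): 26/3 ≈ 8.6667
Work factor (direct): 53/70 ≈ 0.7571
d₂ = 26 × 26/3 × 53/70 = (26 × 26 × 53) / (3 × 70) = 35828/210
≈ 170.61 days

170.61 days


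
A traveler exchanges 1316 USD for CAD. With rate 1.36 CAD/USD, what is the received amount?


Amount × rate = 1316 × 1.36
= 1789.76 CAD

1789.76 CAD


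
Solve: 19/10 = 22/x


Cross multiply: 19 × x = 10 × 22
19x = 220
x = 220 / 19
= 11.58

11.58


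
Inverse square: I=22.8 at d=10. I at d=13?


I₁d₁² = I₂d₂²
I₂ = I₁ × (d₁/d₂)²
= 22.8 × (10/13)²
= 22.8 × 100/169
= 2280/169
≈ 13.4911

13.4911


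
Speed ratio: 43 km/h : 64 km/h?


Ratio = 43:64
GCD = 1
Simplified = 43:64
Time ratio (same distance) = 64:43
Speed ratio = 43:64

43:64


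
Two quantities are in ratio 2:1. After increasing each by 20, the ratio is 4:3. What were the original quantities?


Let A = 2k, B = 1k.
(2k + 20) / (1k + 20) = 4/3
Cross-multiply: 3(2k + 20) = 4(1k + 20)
6k + 60 = 4k + 80
6k - 4k = 80 - 60
2k = 20
k = 20/2 = 10
A = 2×10 = 20, B = 1×10 = 10
= A = 20, B = 10

A = 20, B = 10


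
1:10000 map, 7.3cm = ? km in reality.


Real distance = map distance × scale
= 7.3cm × 10000
= 73000 cm = 730.0 m
= 0.730 km

0.730 km


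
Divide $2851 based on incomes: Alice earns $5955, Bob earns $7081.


Total income = 5955 + 7081 = $13036
Alice: $2851 × 5955/13036 = $1302.37
Bob: $2851 × 7081/13036 = $1548.63
= Alice: $1302.37, Bob: $1548.63

Alice: $1302.37, Bob: $1548.63


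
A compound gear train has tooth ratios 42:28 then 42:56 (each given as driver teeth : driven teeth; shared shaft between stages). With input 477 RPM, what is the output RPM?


Stage 1: RPM_B = RPM_A × t_A/t_B = 477 × 42/28 = 20034/28 = 715.50
B and C share a shaft → RPM_C = RPM_B
Stage 2: RPM_D = RPM_C × t_C/t_D = RPM_A × (t_A×t_C)/(t_B×t_D)
Overall ratio = (42×42)/(28×56) = 1764/1568
RPM_D = 477 × 1764/1568 = 841428/1568
≈ 536.63 RPM

536.63 RPM


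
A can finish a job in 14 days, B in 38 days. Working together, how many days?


Rate of A = 1/14 per day
Rate of B = 1/38 per day
Combined rate = 1/14 + 1/38 = 52/532 ≈ 0.0977 per day
Days = 1 / combined rate = 532/52
≈ 10.23 days

10.23 days


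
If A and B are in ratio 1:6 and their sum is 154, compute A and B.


Let A = 1k, B = 6k.
1k + 6k = 154
7k = 154 → k = 154/7 = 22
A = 1×22 = 22, B = 6×22 = 132
= A = 22, B = 132

A = 22, B = 132


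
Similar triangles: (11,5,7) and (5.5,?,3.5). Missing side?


Scale factor = 5.5/11 = 0.5
Missing side = 5 × 0.5
= 2.5

2.5


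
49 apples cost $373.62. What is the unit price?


Unit rate = total / quantity
= 373.62 / 49
= $7.62 per unit

$7.62 per unit


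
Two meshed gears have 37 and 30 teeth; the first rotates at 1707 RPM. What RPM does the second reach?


Gear ratio = 37:30 = 37:30
RPM_B = RPM_A × (teeth_A / teeth_B)
= 1707 × (37/30)
= 2105.3 RPM

2105.3 RPM


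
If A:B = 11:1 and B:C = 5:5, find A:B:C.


Match B: multiply A:B by 5 → 55:5
Multiply B:C by 1 → 5:5
Combined: 55:5:5
GCD = 5
= 11:1:1

11:1:1


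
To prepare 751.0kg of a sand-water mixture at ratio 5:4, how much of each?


Total parts = 5 + 4 = 9
sand: 751.0 × 5/9 = 417.2kg
water: 751.0 × 4/9 = 333.8kg
= 417.2kg and 333.8kg

417.2kg and 333.8kg


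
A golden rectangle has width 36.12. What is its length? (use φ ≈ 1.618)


φ = (1 + √5) / 2 ≈ 1.618
Length = width × φ = 36.12 × 1.618 = 58.44216
≈ 58.44

58.44


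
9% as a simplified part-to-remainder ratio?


9% means 9 parts out of 100; remainder = 91
Part : remainder = 9:91
GCD = 1
= 9:91

9:91


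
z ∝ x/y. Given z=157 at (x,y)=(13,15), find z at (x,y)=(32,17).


z = k·x/y
Solve for k using the known point: k = z·y/x = 157×15/13 = 2355/13 ≈ 181.1538
Now evaluate at x=32, y=17:
z = k × 32 / 17 = (2355 × 32) / (13 × 17) = 75360/221
≈ 340.9955

340.9955


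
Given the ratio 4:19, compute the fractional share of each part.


Total parts = 4 + 19 = 23
First part: 4/23 = 4/23
Second part: 19/23 = 19/23
= 4/23 and 19/23

4/23 and 19/23


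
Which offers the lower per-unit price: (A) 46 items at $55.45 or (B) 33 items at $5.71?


Deal A: $55.45/46 = $1.2054/unit
Deal B: $5.71/33 = $0.1730/unit
B is cheaper per unit
= Deal B

Deal B


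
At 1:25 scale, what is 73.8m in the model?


Model size = real / scale
= 73.8 / 25
= 2.9520 m

2.9520 m


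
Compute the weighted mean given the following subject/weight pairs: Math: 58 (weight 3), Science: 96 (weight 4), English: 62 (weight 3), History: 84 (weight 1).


Numerator = 58×3 + 96×4 + 62×3 + 84×1
= 174 + 384 + 186 + 84
= 828
Total weight = 11
Weighted avg = 828/11
= 75.27

75.27


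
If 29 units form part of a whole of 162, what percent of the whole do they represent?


Percentage = (part / whole) × 100
= (29 / 162) × 100
≈ 17.90%

17.90%


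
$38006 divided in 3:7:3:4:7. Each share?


Total parts = 3 + 7 + 3 + 4 + 7 = 24
Part 1: 38006 × 3/24 = 4750.75
Part 2: 38006 × 7/24 = 11085.08
Part 3: 38006 × 3/24 = 4750.75
Part 4: 38006 × 4/24 = 6334.33
Part 5: 38006 × 7/24 = 11085.08
= Part 1: $4750.75, Part 2: $11085.08, Part 3: $4750.75, Part 4: $6334.33, Part 5: $11085.08

Part 1: $4750.75, Part 2: $11085.08, Part 3: $4750.75, Part 4: $6334.33, Part 5: $11085.08


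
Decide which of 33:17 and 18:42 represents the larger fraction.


33/17 = 1.9412
18/42 = 0.4286
1.9412 > 0.4286, so 33:17 is greater
= 33:17

33:17


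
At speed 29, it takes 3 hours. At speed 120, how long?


Inverse proportion: x × y = constant
k = 29 × 3 = 87
y₂ = k / 120 = 87 / 120
= 0.73

0.73


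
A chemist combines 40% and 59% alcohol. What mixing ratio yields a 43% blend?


Let x parts of 40% mix with y parts of 59%.
40x + 59y = 43(x + y)
40x + 59y = 43x + 43y
x(40 - 43) = y(43 - 59)
x/y = (59 - 43)/(43 - 40) = 16/3
Simplify: 16:3
= 16:3

16:3


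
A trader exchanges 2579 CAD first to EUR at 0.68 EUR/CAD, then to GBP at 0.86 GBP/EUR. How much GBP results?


Step 1: 2579 CAD × 0.68 = 1753.72 EUR
Step 2: 1753.72 EUR × 0.86 = 1508.20 GBP
Implied rate CAD→GBP = 0.68 × 0.86 = 0.5848
= 1508.20 GBP

1508.20 GBP


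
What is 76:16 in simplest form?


GCD(76, 16) = 4
76/4 : 16/4
= 19:4

19:4


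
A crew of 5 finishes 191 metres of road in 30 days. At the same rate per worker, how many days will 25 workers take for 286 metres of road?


Days ∝ work / workers, so d₂ = d₁ × (m₁/m₂) × (w₂/w₁)
Workers factor (inverse): 5/25 = 0.2000
Work factor (direct): 286/191 ≈ 1.4974
d₂ = 30 × 5/25 × 286/191 = (30 × 5 × 286) / (25 × 191) = 42900/4775
≈ 8.98 days

8.98 days


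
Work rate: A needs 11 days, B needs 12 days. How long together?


Rate of A = 1/11 per day
Rate of B = 1/12 per day
Combined rate = 1/11 + 1/12 = 23/132 ≈ 0.1742 per day
Days = 1 / combined rate = 132/23
≈ 5.74 days

5.74 days


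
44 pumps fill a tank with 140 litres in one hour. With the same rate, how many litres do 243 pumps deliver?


Direct proportion: y/x = constant
k = 140/44 ≈ 3.1818
y₂ = k × 243 = 140 × 243 / 44 = 34020/44
≈ 773.18

773.18


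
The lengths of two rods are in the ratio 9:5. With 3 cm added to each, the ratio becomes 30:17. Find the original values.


Let A = 9k, B = 5k.
(9k + 3) / (5k + 3) = 30/17
Cross-multiply: 17(9k + 3) = 30(5k + 3)
153k + 51 = 150k + 90
153k - 150k = 90 - 51
3k = 39
k = 39/3 = 13
A = 9×13 = 117, B = 5×13 = 65
= A = 117, B = 65

A = 117, B = 65


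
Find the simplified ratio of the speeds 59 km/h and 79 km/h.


Ratio = 59:79
GCD = 1
Simplified = 59:79
Time ratio (same distance) = 79:59
Speed ratio = 59:79

59:79


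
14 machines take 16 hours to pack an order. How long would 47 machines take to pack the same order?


Inverse proportion: x × y = constant
k = 14 × 16 = 224
y₂ = k / 47 = 224 / 47
= 4.77

4.77


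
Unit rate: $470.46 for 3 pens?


Unit rate = total / quantity
= 470.46 / 3
= $156.82 per unit

$156.82 per unit


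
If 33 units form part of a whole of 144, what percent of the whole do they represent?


Percentage = (part / whole) × 100
= (33 / 144) × 100
≈ 22.92%

22.92%


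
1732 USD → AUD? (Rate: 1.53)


Amount × rate = 1732 × 1.53
= 2649.96 AUD

2649.96 AUD


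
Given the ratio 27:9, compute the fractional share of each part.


Total parts = 27 + 9 = 36
First part: 27/36 = 3/4
Second part: 9/36 = 1/4
= 3/4 and 1/4

3/4 and 1/4


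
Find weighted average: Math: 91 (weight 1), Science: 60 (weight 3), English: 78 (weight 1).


Numerator = 91×1 + 60×3 + 78×1
= 91 + 180 + 78
= 349
Total weight = 5
Weighted avg = 349/5
= 69.80

69.80


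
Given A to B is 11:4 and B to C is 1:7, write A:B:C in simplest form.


Match B: multiply A:B by 1 → 11:4
Multiply B:C by 4 → 4:28
Combined: 11:4:28
GCD = 1
= 11:4:28

11:4:28


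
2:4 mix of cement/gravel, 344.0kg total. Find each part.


Total parts = 2 + 4 = 6
cement: 344.0 × 2/6 = 114.7kg
gravel: 344.0 × 4/6 = 229.3kg
= 114.7kg and 229.3kg

114.7kg and 229.3kg


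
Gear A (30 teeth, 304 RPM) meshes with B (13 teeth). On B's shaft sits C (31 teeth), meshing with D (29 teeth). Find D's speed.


Stage 1: RPM_B = RPM_A × t_A/t_B = 304 × 30/13 = 9120/13 ≈ 701.54
B and C share a shaft → RPM_C = RPM_B
Stage 2: RPM_D = RPM_C × t_C/t_D = RPM_A × (t_A×t_C)/(t_B×t_D)
Overall ratio = (30×31)/(13×29) = 930/377
RPM_D = 304 × 930/377 = 282720/377
≈ 749.92 RPM

749.92 RPM


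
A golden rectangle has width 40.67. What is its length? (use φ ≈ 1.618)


φ = (1 + √5) / 2 ≈ 1.618
Length = width × φ = 40.67 × 1.618 = 65.80406
≈ 65.80

65.80


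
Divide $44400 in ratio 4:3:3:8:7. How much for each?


Total parts = 4 + 3 + 3 + 8 + 7 = 25
Part 1: 44400 × 4/25 = 7104.00
Part 2: 44400 × 3/25 = 5328.00
Part 3: 44400 × 3/25 = 5328.00
Part 4: 44400 × 8/25 = 14208.00
Part 5: 44400 × 7/25 = 12432.00
= Part 1: $7104.00, Part 2: $5328.00, Part 3: $5328.00, Part 4: $14208.00, Part 5: $12432.00

Part 1: $7104.00, Part 2: $5328.00, Part 3: $5328.00, Part 4: $14208.00, Part 5: $12432.00


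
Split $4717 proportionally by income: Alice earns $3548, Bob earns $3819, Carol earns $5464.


Total income = 3548 + 3819 + 5464 = $12831
Alice: $4717 × 3548/12831 = $1304.33
Bob: $4717 × 3819/12831 = $1403.96
Carol: $4717 × 5464/12831 = $2008.70
= Alice: $1304.33, Bob: $1403.96, Carol: $2008.70

Alice: $1304.33, Bob: $1403.96, Carol: $2008.70


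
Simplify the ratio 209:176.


GCD(209, 176) = 11
209/11 : 176/11
= 19:16

19:16


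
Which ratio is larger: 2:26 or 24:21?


2/26 = 0.0769
24/21 = 1.1429
0.0769 < 1.1429, so 2:26 is less
= 24:21

24:21


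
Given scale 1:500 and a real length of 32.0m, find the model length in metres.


Model size = real / scale
= 32.0 / 500
= 0.0640 m

0.0640 m


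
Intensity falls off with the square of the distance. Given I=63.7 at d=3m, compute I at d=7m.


I₁d₁² = I₂d₂²
I₂ = I₁ × (d₁/d₂)²
= 63.7 × (3/7)²
= 63.7 × 9/49
= 573.3/49
= 11.7000

11.7000


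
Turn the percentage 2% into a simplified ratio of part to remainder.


2% means 2 parts out of 100; remainder = 98
Part : remainder = 2:98
GCD = 2
= 1:49

1:49


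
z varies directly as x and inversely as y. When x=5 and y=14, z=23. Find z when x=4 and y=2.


z = k·x/y
Solve for k using the known point: k = z·y/x = 23×14/5 = 322/5 = 64.4000
Now evaluate at x=4, y=2:
z = k × 4 / 2 = (322 × 4) / (5 × 2) = 1288/10
= 128.8000

128.8000


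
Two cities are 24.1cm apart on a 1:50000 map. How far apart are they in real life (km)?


Real distance = map distance × scale
= 24.1cm × 50000
= 1205000 cm = 12050.0 m
= 12.050 km

12.050 km


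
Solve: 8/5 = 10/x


Cross multiply: 8 × x = 5 × 10
8x = 50
x = 50 / 8
= 6.25

6.25


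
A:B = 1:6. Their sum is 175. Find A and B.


Let A = 1k, B = 6k.
1k + 6k = 175
7k = 175 → k = 175/7 = 25
A = 1×25 = 25, B = 6×25 = 150
= A = 25, B = 150

A = 25, B = 150


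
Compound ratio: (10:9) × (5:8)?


Compound ratio = (10×5) : (9×8)
= 50:72
GCD = 2
= 25:36

25:36


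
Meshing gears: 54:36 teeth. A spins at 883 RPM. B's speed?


Gear ratio = 54:36 = 3:2
RPM_B = RPM_A × (teeth_A / teeth_B)
= 883 × (54/36)
= 1324.5 RPM

1324.5 RPM


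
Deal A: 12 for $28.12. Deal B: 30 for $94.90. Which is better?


Deal A: $28.12/12 = $2.3433/unit
Deal B: $94.90/30 = $3.1633/unit
A is cheaper per unit
= Deal A

Deal A


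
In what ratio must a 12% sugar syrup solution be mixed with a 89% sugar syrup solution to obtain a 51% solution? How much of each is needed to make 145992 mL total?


Let x parts of 12% mix with y parts of 89%.
12x + 89y = 51(x + y)
12x + 89y = 51x + 51y
x(12 - 51) = y(51 - 89)
x/y = (89 - 51)/(51 - 12) = 38/39
Simplify: 38:39
Total parts = 77; one part = 145992/77 = 1896.00 mL
12% solution: 38×1896.00 = 72048.00 mL
89% solution: 39×1896.00 = 73944.00 mL
= ratio 38:39; 72048.00 mL and 73944.00 mL

ratio 38:39; 72048.00 mL and 73944.00 mL


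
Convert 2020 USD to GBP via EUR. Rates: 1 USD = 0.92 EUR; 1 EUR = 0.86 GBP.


Step 1: 2020 USD × 0.92 = 1858.40 EUR
Step 2: 1858.40 EUR × 0.86 = 1598.22 GBP
Implied rate USD→GBP = 0.92 × 0.86 = 0.7912
= 1598.22 GBP

1598.22 GBP


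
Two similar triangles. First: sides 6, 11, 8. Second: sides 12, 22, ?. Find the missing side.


Scale factor = 12/6 = 2
Missing side = 8 × 2
= 16.0

16.0


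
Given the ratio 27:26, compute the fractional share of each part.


Total parts = 27 + 26 = 53
First part: 27/53 = 27/53
Second part: 26/53 = 26/53
= 27/53 and 26/53

27/53 and 26/53


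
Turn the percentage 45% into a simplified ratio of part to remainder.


45% means 45 parts out of 100; remainder = 55
Part : remainder = 45:55
GCD = 5
= 9:11

9:11


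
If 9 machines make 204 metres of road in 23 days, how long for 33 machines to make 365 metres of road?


Days ∝ work / workers, so d₂ = d₁ × (m₁/m₂) × (w₂/w₁)
Workers factor (inverse): 9/33 ≈ 0.2727
Work factor (direct): 365/204 ≈ 1.7892
d₂ = 23 × 9/33 × 365/204 = (23 × 9 × 365) / (33 × 204) = 75555/6732
≈ 11.22 days

11.22 days


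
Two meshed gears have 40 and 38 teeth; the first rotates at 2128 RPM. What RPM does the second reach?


Gear ratio = 40:38 = 20:19
RPM_B = RPM_A × (teeth_A / teeth_B)
= 2128 × (40/38)
= 2240.0 RPM

2240.0 RPM


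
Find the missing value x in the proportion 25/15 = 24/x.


Cross multiply: 25 × x = 15 × 24
25x = 360
x = 360 / 25
= 14.40

14.40


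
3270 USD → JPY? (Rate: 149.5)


Amount × rate = 3270 × 149.5
= 488865.00 JPY

488865.00 JPY


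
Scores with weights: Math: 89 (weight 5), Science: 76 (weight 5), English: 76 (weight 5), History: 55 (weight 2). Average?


Numerator = 89×5 + 76×5 + 76×5 + 55×2
= 445 + 380 + 380 + 110
= 1315
Total weight = 17
Weighted avg = 1315/17
= 77.35

77.35


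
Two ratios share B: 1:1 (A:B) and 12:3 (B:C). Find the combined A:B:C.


Match B: multiply A:B by 12 → 12:12
Multiply B:C by 1 → 12:3
Combined: 12:12:3
GCD = 3
= 4:4:1

4:4:1


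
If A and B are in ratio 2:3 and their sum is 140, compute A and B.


Let A = 2k, B = 3k.
2k + 3k = 140
5k = 140 → k = 140/5 = 28
A = 2×28 = 56, B = 3×28 = 84
= A = 56, B = 84

A = 56, B = 84


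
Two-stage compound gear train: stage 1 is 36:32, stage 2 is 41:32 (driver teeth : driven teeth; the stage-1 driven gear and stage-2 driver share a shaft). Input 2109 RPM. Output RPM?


Stage 1: RPM_B = RPM_A × t_A/t_B = 2109 × 36/32 = 75924/32 ≈ 2372.63
B and C share a shaft → RPM_C = RPM_B
Stage 2: RPM_D = RPM_C × t_C/t_D = RPM_A × (t_A×t_C)/(t_B×t_D)
Overall ratio = (36×41)/(32×32) = 1476/1024
RPM_D = 2109 × 1476/1024 = 3112884/1024
≈ 3039.93 RPM

3039.93 RPM


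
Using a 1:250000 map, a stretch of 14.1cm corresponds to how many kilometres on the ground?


Real distance = map distance × scale
= 14.1cm × 250000
= 3525000 cm = 35250.0 m
= 35.250 km

35.250 km


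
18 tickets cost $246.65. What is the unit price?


Unit rate = total / quantity
= 246.65 / 18
= $13.70 per unit

$13.70 per unit


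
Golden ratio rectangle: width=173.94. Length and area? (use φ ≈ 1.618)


φ = (1 + √5) / 2 ≈ 1.618
Length = width × φ = 173.94 × 1.618 = 281.43492
≈ 281.43
Area = width × length = 173.94 × 281.43492 = 48952.7899848 ≈ 48952.79
= Length: 281.43, Area: 48952.79

Length: 281.43, Area: 48952.79


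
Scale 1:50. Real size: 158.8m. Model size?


Model size = real / scale
= 158.8 / 50
= 3.1760 m

3.1760 m


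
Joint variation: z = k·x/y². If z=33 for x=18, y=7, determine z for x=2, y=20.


z = k·x/y²
Solve for k using the known point: k = z·y²/x = 33×49/18 = 1617/18 ≈ 89.8333
Now evaluate at x=2, y=20:
z = k × 2 / 400 = (1617 × 2) / (18 × 400) = 3234/7200
≈ 0.4492

0.4492


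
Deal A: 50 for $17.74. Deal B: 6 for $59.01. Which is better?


Deal A: $17.74/50 = $0.3548/unit
Deal B: $59.01/6 = $9.8350/unit
A is cheaper per unit
= Deal A

Deal A


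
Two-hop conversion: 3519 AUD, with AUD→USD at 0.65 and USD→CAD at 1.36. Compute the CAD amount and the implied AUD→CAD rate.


Step 1: 3519 AUD × 0.65 = 2287.35 USD
Step 2: 2287.35 USD × 1.36 = 3110.80 CAD
Implied rate AUD→CAD = 0.65 × 1.36 = 0.8840
= 3110.80 CAD; implied rate 0.8840 CAD/AUD

3110.80 CAD; implied rate 0.8840 CAD/AUD


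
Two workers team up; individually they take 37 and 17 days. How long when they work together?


Rate of A = 1/37 per day
Rate of B = 1/17 per day
Combined rate = 1/37 + 1/17 = 54/629 ≈ 0.0859 per day
Days = 1 / combined rate = 629/54
≈ 11.65 days

11.65 days


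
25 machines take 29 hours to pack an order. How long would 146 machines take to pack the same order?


Inverse proportion: x × y = constant
k = 25 × 29 = 725
y₂ = k / 146 = 725 / 146
= 4.97

4.97


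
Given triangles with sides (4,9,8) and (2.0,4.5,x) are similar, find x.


Scale factor = 2.0/4 = 0.5
Missing side = 8 × 0.5
= 4.0

4.0


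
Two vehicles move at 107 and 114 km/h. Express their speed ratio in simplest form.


Ratio = 107:114
GCD = 1
Simplified = 107:114
Time ratio (same distance) = 114:107
Speed ratio = 107:114

107:114


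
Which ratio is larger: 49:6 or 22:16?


49/6 = 8.1667
22/16 = 1.3750
8.1667 > 1.3750, so 49:6 is greater
= 49:6

49:6


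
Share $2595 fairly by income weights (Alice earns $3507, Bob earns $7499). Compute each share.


Total income = 3507 + 7499 = $11006
Alice: $2595 × 3507/11006 = $826.88
Bob: $2595 × 7499/11006 = $1768.12
= Alice: $826.88, Bob: $1768.12

Alice: $826.88, Bob: $1768.12


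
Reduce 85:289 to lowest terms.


GCD(85, 289) = 17
85/17 : 289/17
= 5:17

5:17


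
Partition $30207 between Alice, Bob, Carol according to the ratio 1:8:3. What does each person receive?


Total parts = 1 + 8 + 3 = 12
Alice: 30207 × 1/12 = 2517.25
Bob: 30207 × 8/12 = 20138.00
Carol: 30207 × 3/12 = 7551.75
= Alice: $2517.25, Bob: $20138.00, Carol: $7551.75

Alice: $2517.25, Bob: $20138.00, Carol: $7551.75


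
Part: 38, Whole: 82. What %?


Percentage = (part / whole) × 100
= (38 / 82) × 100
≈ 46.34%

46.34%


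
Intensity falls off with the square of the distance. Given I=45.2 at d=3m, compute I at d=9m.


I₁d₁² = I₂d₂²
I₂ = I₁ × (d₁/d₂)²
= 45.2 × (3/9)²
= 45.2 × 9/81
= 406.8/81
≈ 5.0222

5.0222


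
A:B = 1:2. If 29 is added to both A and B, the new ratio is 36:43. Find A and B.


Let A = 1k, B = 2k.
(1k + 29) / (2k + 29) = 36/43
Cross-multiply: 43(1k + 29) = 36(2k + 29)
43k + 1247 = 72k + 1044
43k - 72k = 1044 - 1247
-29k = -203
k = -203/-29 = 7
A = 1×7 = 7, B = 2×7 = 14
= A = 7, B = 14

A = 7, B = 14


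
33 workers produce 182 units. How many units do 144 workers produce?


Direct proportion: y/x = constant
k = 182/33 ≈ 5.5152
y₂ = k × 144 = 182 × 144 / 33 = 26208/33
≈ 794.18

794.18


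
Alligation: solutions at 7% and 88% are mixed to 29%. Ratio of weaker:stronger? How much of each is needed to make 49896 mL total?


Let x parts of 7% mix with y parts of 88%.
7x + 88y = 29(x + y)
7x + 88y = 29x + 29y
x(7 - 29) = y(29 - 88)
x/y = (88 - 29)/(29 - 7) = 59/22
Simplify: 59:22
Total parts = 81; one part = 49896/81 = 616.00 mL
7% solution: 59×616.00 = 36344.00 mL
88% solution: 22×616.00 = 13552.00 mL
= ratio 59:22; 36344.00 mL and 13552.00 mL

ratio 59:22; 36344.00 mL and 13552.00 mL


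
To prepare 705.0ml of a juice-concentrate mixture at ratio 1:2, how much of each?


Total parts = 1 + 2 = 3
juice: 705.0 × 1/3 = 235.0ml
concentrate: 705.0 × 2/3 = 470.0ml
= 235.0ml and 470.0ml

235.0ml and 470.0ml


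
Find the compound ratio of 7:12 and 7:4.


Compound ratio = (7×7) : (12×4)
= 49:48
GCD = 1
= 49:48

49:48


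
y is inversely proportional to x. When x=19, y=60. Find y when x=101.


Inverse proportion: x × y = constant
k = 19 × 60 = 1140
y₂ = k / 101 = 1140 / 101
= 11.29

11.29


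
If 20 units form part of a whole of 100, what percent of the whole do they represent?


Percentage = (part / whole) × 100
= (20 / 100) × 100
= 20.00%

20.00%


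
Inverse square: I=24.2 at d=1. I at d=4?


I₁d₁² = I₂d₂²
I₂ = I₁ × (d₁/d₂)²
= 24.2 × (1/4)²
= 24.2 × 1/16
= 24.2/16
= 1.5125

1.5125


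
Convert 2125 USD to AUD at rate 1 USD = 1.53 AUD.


Amount × rate = 2125 × 1.53
= 3251.25 AUD

3251.25 AUD


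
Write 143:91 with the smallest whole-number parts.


GCD(143, 91) = 13
143/13 : 91/13
= 11:7

11:7


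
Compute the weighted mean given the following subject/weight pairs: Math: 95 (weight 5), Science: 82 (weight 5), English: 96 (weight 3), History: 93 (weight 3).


Numerator = 95×5 + 82×5 + 96×3 + 93×3
= 475 + 410 + 288 + 279
= 1452
Total weight = 16
Weighted avg = 1452/16
= 90.75

90.75


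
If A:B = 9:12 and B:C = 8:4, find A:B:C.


Match B: multiply A:B by 8 → 72:96
Multiply B:C by 12 → 96:48
Combined: 72:96:48
GCD = 24
= 3:4:2

3:4:2


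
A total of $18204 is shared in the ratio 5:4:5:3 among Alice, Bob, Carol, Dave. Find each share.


Total parts = 5 + 4 + 5 + 3 = 17
Alice: 18204 × 5/17 = 5354.12
Bob: 18204 × 4/17 = 4283.29
Carol: 18204 × 5/17 = 5354.12
Dave: 18204 × 3/17 = 3212.47
= Alice: $5354.12, Bob: $4283.29, Carol: $5354.12, Dave: $3212.47

Alice: $5354.12, Bob: $4283.29, Carol: $5354.12, Dave: $3212.47


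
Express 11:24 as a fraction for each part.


Total parts = 11 + 24 = 35
First part: 11/35 = 11/35
Second part: 24/35 = 24/35
= 11/35 and 24/35

11/35 and 24/35


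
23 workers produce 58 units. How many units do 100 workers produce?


Direct proportion: y/x = constant
k = 58/23 ≈ 2.5217
y₂ = k × 100 = 58 × 100 / 23 = 5800/23
≈ 252.17

252.17


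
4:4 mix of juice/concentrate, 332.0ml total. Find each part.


Total parts = 4 + 4 = 8
juice: 332.0 × 4/8 = 166.0ml
concentrate: 332.0 × 4/8 = 166.0ml
= 166.0ml and 166.0ml

166.0ml and 166.0ml


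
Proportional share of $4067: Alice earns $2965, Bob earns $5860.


Total income = 2965 + 5860 = $8825
Alice: $4067 × 2965/8825 = $1366.42
Bob: $4067 × 5860/8825 = $2700.58
= Alice: $1366.42, Bob: $2700.58

Alice: $1366.42, Bob: $2700.58


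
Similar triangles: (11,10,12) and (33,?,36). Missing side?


Scale factor = 33/11 = 3
Missing side = 10 × 3
= 30.0

30.0


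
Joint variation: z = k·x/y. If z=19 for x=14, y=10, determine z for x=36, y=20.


z = k·x/y
Solve for k using the known point: k = z·y/x = 19×10/14 = 190/14 ≈ 13.5714
Now evaluate at x=36, y=20:
z = k × 36 / 20 = (190 × 36) / (14 × 20) = 6840/280
≈ 24.4286

24.4286


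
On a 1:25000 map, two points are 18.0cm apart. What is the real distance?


Real distance = map distance × scale
= 18.0cm × 25000
= 450000 cm = 4500.0 m
= 4.500 km

4.500 km


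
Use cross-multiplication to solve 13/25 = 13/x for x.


Cross multiply: 13 × x = 25 × 13
13x = 325
x = 325 / 13
= 25.00

25.00


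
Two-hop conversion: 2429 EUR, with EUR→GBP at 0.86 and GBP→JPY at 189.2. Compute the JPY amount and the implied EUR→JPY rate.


Step 1: 2429 EUR × 0.86 = 2088.94 GBP
Step 2: 2088.94 GBP × 189.2 = 395227.45 JPY
Implied rate EUR→JPY = 0.86 × 189.2 = 162.7120
= 395227.45 JPY; implied rate 162.7120 JPY/EUR

395227.45 JPY; implied rate 162.7120 JPY/EUR


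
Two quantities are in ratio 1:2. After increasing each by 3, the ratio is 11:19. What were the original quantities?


Let A = 1k, B = 2k.
(1k + 3) / (2k + 3) = 11/19
Cross-multiply: 19(1k + 3) = 11(2k + 3)
19k + 57 = 22k + 33
19k - 22k = 33 - 57
-3k = -24
k = -24/-3 = 8
A = 1×8 = 8, B = 2×8 = 16
= A = 8, B = 16

A = 8, B = 16


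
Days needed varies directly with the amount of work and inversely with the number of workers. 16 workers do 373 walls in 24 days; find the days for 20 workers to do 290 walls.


Days ∝ work / workers, so d₂ = d₁ × (m₁/m₂) × (w₂/w₁)
Workers factor (inverse): 16/20 = 0.8000
Work factor (direct): 290/373 ≈ 0.7775
d₂ = 24 × 16/20 × 290/373 = (24 × 16 × 290) / (20 × 373) = 111360/7460
≈ 14.93 days

14.93 days


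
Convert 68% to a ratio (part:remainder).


68% means 68 parts out of 100; remainder = 32
Part : remainder = 68:32
GCD = 4
= 17:8

17:8


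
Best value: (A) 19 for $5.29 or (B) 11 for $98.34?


Deal A: $5.29/19 = $0.2784/unit
Deal B: $98.34/11 = $8.9400/unit
A is cheaper per unit
= Deal A

Deal A


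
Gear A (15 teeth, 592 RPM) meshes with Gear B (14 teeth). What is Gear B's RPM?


Gear ratio = 15:14 = 15:14
RPM_B = RPM_A × (teeth_A / teeth_B)
= 592 × (15/14)
= 634.3 RPM

634.3 RPM


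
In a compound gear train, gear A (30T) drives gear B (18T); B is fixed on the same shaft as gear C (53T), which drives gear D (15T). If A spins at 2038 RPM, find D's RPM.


Stage 1: RPM_B = RPM_A × t_A/t_B = 2038 × 30/18 = 61140/18 ≈ 3396.67
B and C share a shaft → RPM_C = RPM_B
Stage 2: RPM_D = RPM_C × t_C/t_D = RPM_A × (t_A×t_C)/(t_B×t_D)
Overall ratio = (30×53)/(18×15) = 1590/270
RPM_D = 2038 × 1590/270 = 3240420/270
≈ 12001.56 RPM

12001.56 RPM


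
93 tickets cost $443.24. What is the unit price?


Unit rate = total / quantity
= 443.24 / 93
= $4.77 per unit

$4.77 per unit


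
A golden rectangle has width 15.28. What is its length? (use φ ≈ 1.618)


φ = (1 + √5) / 2 ≈ 1.618
Length = width × φ = 15.28 × 1.618 = 24.72304
≈ 24.72

24.72


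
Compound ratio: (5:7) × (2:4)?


Compound ratio = (5×2) : (7×4)
= 10:28
GCD = 2
= 5:14

5:14


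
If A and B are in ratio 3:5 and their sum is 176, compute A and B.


Let A = 3k, B = 5k.
3k + 5k = 176
8k = 176 → k = 176/8 = 22
A = 3×22 = 66, B = 5×22 = 110
= A = 66, B = 110

A = 66, B = 110


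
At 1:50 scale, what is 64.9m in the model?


Model size = real / scale
= 64.9 / 50
= 1.2980 m

1.2980 m


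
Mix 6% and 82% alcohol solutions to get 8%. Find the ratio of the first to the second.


Let x parts of 6% mix with y parts of 82%.
6x + 82y = 8(x + y)
6x + 82y = 8x + 8y
x(6 - 8) = y(8 - 82)
x/y = (82 - 8)/(8 - 6) = 74/2
Simplify: 37:1
= 37:1

37:1


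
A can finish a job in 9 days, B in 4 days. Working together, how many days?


Rate of A = 1/9 per day
Rate of B = 1/4 per day
Combined rate = 1/9 + 1/4 = 13/36 ≈ 0.3611 per day
Days = 1 / combined rate = 36/13
≈ 2.77 days

2.77 days


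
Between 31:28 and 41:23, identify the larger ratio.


31/28 = 1.1071
41/23 = 1.7826
1.1071 < 1.7826, so 31:28 is less
= 41:23

41:23


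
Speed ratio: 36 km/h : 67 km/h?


Ratio = 36:67
GCD = 1
Simplified = 36:67
Time ratio (same distance) = 67:36
Speed ratio = 36:67

36:67


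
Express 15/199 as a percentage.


Percentage = (part / whole) × 100
= (15 / 199) × 100
≈ 7.54%

7.54%


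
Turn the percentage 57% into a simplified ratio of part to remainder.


57% means 57 parts out of 100; remainder = 43
Part : remainder = 57:43
GCD = 1
= 57:43

57:43


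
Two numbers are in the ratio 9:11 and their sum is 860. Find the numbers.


Let A = 9k, B = 11k.
9k + 11k = 860
20k = 860 → k = 860/20 = 43
A = 9×43 = 387, B = 11×43 = 473
= A = 387, B = 473

A = 387, B = 473


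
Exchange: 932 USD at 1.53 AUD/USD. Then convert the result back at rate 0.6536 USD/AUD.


Amount × rate = 932 × 1.53 = 1425.96 AUD
Round-trip: 1425.96 × 0.6536 = 932.01 USD
= 1425.96 AUD, then 932.01 USD

1425.96 AUD, then 932.01 USD


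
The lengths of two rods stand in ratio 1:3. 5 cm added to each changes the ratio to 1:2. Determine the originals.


Let A = 1k, B = 3k.
(1k + 5) / (3k + 5) = 1/2
Cross-multiply: 2(1k + 5) = 1(3k + 5)
2k + 10 = 3k + 5
2k - 3k = 5 - 10
-1k = -5
k = -5/-1 = 5
A = 1×5 = 5, B = 3×5 = 15
= A = 5, B = 15

A = 5, B = 15


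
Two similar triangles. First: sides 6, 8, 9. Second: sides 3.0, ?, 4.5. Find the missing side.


Scale factor = 3.0/6 = 0.5
Missing side = 8 × 0.5
= 4.0

4.0


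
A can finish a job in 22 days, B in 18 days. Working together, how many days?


Rate of A = 1/22 per day
Rate of B = 1/18 per day
Combined rate = 1/22 + 1/18 = 40/396 ≈ 0.1010 per day
Days = 1 / combined rate = 396/40
= 9.90 days

9.90 days


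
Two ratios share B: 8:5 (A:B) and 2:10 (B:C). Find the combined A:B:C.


Match B: multiply A:B by 2 → 16:10
Multiply B:C by 5 → 10:50
Combined: 16:10:50
GCD = 2
= 8:5:25

8:5:25


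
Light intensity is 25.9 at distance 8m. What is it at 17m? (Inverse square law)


I₁d₁² = I₂d₂²
I₂ = I₁ × (d₁/d₂)²
= 25.9 × (8/17)²
= 25.9 × 64/289
= 1657.6/289
≈ 5.7356

5.7356


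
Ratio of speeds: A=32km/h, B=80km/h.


Ratio = 32:80
GCD = 16
Simplified = 2:5
Time ratio (same distance) = 5:2
Speed ratio = 2:5

2:5


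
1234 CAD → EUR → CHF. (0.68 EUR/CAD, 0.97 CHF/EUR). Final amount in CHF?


Step 1: 1234 CAD × 0.68 = 839.12 EUR
Step 2: 839.12 EUR × 0.97 = 813.95 CHF
Implied rate CAD→CHF = 0.68 × 0.97 = 0.6596
= 813.95 CHF

813.95 CHF


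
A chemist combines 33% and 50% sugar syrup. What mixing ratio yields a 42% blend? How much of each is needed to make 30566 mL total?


Let x parts of 33% mix with y parts of 50%.
33x + 50y = 42(x + y)
33x + 50y = 42x + 42y
x(33 - 42) = y(42 - 50)
x/y = (50 - 42)/(42 - 33) = 8/9
Simplify: 8:9
Total parts = 17; one part = 30566/17 = 1798.00 mL
33% solution: 8×1798.00 = 14384.00 mL
50% solution: 9×1798.00 = 16182.00 mL
= ratio 8:9; 14384.00 mL and 16182.00 mL

ratio 8:9; 14384.00 mL and 16182.00 mL


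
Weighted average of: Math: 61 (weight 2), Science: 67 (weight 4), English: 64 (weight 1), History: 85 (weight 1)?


Numerator = 61×2 + 67×4 + 64×1 + 85×1
= 122 + 268 + 64 + 85
= 539
Total weight = 8
Weighted avg = 539/8
= 67.38

67.38


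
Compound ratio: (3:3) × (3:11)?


Compound ratio = (3×3) : (3×11)
= 9:33
GCD = 3
= 3:11

3:11


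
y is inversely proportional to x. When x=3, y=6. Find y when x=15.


Inverse proportion: x × y = constant
k = 3 × 6 = 18
y₂ = k / 15 = 18 / 15
= 1.20

1.20


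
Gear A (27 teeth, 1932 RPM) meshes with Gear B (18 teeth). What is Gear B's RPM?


Gear ratio = 27:18 = 3:2
RPM_B = RPM_A × (teeth_A / teeth_B)
= 1932 × (27/18)
= 2898.0 RPM

2898.0 RPM


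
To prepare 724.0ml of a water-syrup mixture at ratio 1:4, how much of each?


Total parts = 1 + 4 = 5
water: 724.0 × 1/5 = 144.8ml
syrup: 724.0 × 4/5 = 579.2ml
= 144.8ml and 579.2ml

144.8ml and 579.2ml


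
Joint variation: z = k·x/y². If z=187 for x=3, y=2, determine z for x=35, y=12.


z = k·x/y²
Solve for k using the known point: k = z·y²/x = 187×4/3 = 748/3 ≈ 249.3333
Now evaluate at x=35, y=12:
z = k × 35 / 144 = (748 × 35) / (3 × 144) = 26180/432
≈ 60.6019

60.6019


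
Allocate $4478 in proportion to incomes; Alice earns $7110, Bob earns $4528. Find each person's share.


Total income = 7110 + 4528 = $11638
Alice: $4478 × 7110/11638 = $2735.74
Bob: $4478 × 4528/11638 = $1742.26
= Alice: $2735.74, Bob: $1742.26

Alice: $2735.74, Bob: $1742.26


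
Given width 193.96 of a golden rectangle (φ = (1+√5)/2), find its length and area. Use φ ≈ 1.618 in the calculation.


φ = (1 + √5) / 2 ≈ 1.618
Length = width × φ = 193.96 × 1.618 = 313.82728
≈ 313.83
Area = width × length = 193.96 × 313.82728 = 60869.9392288 ≈ 60869.94
= Length: 313.83, Area: 60869.94

Length: 313.83, Area: 60869.94


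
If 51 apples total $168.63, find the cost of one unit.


Unit rate = total / quantity
= 168.63 / 51
= $3.31 per unit

$3.31 per unit


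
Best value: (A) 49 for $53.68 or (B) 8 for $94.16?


Deal A: $53.68/49 = $1.0955/unit
Deal B: $94.16/8 = $11.7700/unit
A is cheaper per unit
= Deal A

Deal A


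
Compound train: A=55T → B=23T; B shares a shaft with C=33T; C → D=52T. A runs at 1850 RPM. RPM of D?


Stage 1: RPM_B = RPM_A × t_A/t_B = 1850 × 55/23 = 101750/23 ≈ 4423.91
B and C share a shaft → RPM_C = RPM_B
Stage 2: RPM_D = RPM_C × t_C/t_D = RPM_A × (t_A×t_C)/(t_B×t_D)
Overall ratio = (55×33)/(23×52) = 1815/1196
RPM_D = 1850 × 1815/1196 = 3357750/1196
≈ 2807.48 RPM

2807.48 RPM


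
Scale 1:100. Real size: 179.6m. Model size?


Model size = real / scale
= 179.6 / 100
= 1.7960 m

1.7960 m


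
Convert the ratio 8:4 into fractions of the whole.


Total parts = 8 + 4 = 12
First part: 8/12 = 2/3
Second part: 4/12 = 1/3
= 2/3 and 1/3

2/3 and 1/3
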